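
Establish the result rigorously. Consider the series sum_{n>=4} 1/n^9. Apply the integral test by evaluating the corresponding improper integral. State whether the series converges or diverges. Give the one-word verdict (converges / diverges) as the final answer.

Let f(x) = x^(-9). Then f is positive, continuous, and decreasing on [4, infinity), so the integral test applies.
Compute the improper integral int_{4}^infinity f(x) dx:
  antiderivative F(x) = -1/(8*x^8).
  As x -> infinity, F(x) -> 0 (since p = 9 > 1).
  So int = F(infinity) - F(4) = 0 - (-1/524288) = 1/524288.
  Finite, so by the integral test, the series converges.

converges


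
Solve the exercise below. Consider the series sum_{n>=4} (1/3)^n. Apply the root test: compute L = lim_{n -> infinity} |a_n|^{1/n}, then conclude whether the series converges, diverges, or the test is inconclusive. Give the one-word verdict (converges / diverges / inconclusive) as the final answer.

Let a_n denote the general term. Form |a_n|^(1/n) and simplify:
|a_n|^(1/n) = 1/3
Take the limit as n -> infinity: L = 1/3.
Since L = 1/3 < 1, the root test implies convergence.

converges


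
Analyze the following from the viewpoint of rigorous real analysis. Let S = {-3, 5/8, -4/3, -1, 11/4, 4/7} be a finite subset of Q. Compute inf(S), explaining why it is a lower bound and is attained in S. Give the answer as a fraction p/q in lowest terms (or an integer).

S is finite, so inf(S) = min(S).
Sorted increasing:
-3, -4/3, -1, 4/7, 5/8, 11/4
The extremum is -3.
For every x in S, x >= -3. And -3 is in S, so it is attained.
Therefore inf(S) = -3.

-3


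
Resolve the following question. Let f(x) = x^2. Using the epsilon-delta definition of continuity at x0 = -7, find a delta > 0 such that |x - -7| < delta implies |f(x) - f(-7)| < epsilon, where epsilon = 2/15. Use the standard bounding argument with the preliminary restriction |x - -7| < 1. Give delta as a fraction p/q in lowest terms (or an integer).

Factor: |x^2 - (-7)^2| = |x - -7| * |x + -7|.
Impose |x - -7| < 1 first. Then |x + -7| = |(x - -7) + 2*(-7)| <= |x - -7| + 2*|-7| < 1 + 14 = 15.
So |x^2 - (-7)^2| < delta * 15.
We need delta * 15 <= 2/15, i.e. delta <= 2/15/15 = 2/225.
Since 2/225 < 1, this is tighter than 1; take delta = 2/225.
So delta = 2/225 works.

2/225


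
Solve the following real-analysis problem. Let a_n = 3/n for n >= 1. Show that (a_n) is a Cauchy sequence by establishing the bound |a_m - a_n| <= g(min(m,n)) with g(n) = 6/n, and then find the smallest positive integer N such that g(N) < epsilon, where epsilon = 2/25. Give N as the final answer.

For any m, n >= 1, by the triangle inequality:
|a_m - a_n| = |3/m - 3/n| <= 3*1/m + 3*1/n <= 6/min(m,n).
So g(n) = 6/n bounds the Cauchy difference. Since g(n) -> 0, (a_n) is Cauchy.
Now solve g(N) < 2/25: 6/N < 2/25 <=> N > 6 / (2/25) = 75.
The smallest integer strictly greater than 75 is N = 76.
Check: g(76) = 6/76 = 3/38 < 2/25; g(75) = 2/25 >= 2/25. So N = 76.

76


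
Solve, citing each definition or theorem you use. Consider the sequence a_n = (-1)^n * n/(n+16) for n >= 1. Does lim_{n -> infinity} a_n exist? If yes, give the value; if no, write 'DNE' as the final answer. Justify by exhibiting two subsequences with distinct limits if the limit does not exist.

Examine the behaviour of a_n along subsequences.
a_{2k} = 2k/(2k+16) -> 1. a_{2k+1} = -(2k+1)/(2k+17) -> -1.
Since these two subsequential limits are 1 and -1, distinct, the full sequence cannot converge (a convergent sequence has all subsequences tending to the same limit). So lim a_n does not exist.

DNE


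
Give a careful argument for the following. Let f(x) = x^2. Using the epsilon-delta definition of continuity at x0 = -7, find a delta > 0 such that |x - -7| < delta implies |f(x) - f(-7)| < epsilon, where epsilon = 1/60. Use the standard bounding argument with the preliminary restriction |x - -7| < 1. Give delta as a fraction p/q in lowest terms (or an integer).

Factor: |x^2 - (-7)^2| = |x - -7| * |x + -7|.
Impose |x - -7| < 1 first. Then |x + -7| = |(x - -7) + 2*(-7)| <= |x - -7| + 2*|-7| < 1 + 14 = 15.
So |x^2 - (-7)^2| < delta * 15.
We need delta * 15 <= 1/60, i.e. delta <= 1/60/15 = 1/900.
Since 1/900 < 1, this is tighter than 1; take delta = 1/900.
So delta = 1/900 works.

1/900


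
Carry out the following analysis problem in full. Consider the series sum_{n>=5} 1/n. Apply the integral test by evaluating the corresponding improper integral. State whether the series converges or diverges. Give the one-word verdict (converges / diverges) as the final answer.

Let f(x) = 1/x. Then f is positive, continuous, and decreasing on [5, infinity), so the integral test applies.
Compute the improper integral int_{5}^infinity f(x) dx:
  antiderivative F(x) = log(x).
  As x -> infinity, log(x) -> infinity.
  So int = infinity - log(5) = infinity. By the integral test, the series diverges.

diverges


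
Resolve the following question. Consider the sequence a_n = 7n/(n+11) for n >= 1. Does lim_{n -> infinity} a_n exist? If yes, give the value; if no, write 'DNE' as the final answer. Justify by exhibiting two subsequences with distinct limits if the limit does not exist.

Examine the behaviour of a_n along subsequences.
Even-n subsequence a_{2k} = 7(2k)/(2k+11) -> 7. Odd-n subsequence a_{2k+1} = 7(2k+1)/(2k+12) -> 7. Both tend to 7, which suggests the limit is 7; verify directly.
|a_n - 7| = |7n - 7(n+11)| / (n+11) = 77/(n+11) < 77/n for every n >= 1.
Given epsilon > 0, choose a positive integer N > 77/epsilon. Then for all n >= N, |a_n - 7| < 77/n <= 77/N < epsilon.
So by the definition of the limit, lim a_n exists and equals 7.

7


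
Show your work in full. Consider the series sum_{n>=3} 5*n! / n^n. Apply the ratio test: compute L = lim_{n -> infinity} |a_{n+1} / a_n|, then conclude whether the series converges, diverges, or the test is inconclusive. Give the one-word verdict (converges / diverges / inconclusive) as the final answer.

Let a_n denote the general term. Form the ratio a_{n+1}/a_n and simplify:
a_{n+1}/a_n = (n/(n + 1))^n
Take the limit as n -> infinity: L = exp(-1).
Since L = exp(-1) < 1, the ratio test implies the series converges.

converges


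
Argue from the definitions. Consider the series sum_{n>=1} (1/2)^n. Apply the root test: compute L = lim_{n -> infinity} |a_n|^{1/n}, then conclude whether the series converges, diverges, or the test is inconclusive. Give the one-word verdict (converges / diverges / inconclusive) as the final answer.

Let a_n denote the general term. Form |a_n|^(1/n) and simplify:
|a_n|^(1/n) = 1/2
Take the limit as n -> infinity: L = 1/2.
Since L = 1/2 < 1, the root test implies convergence.

converges


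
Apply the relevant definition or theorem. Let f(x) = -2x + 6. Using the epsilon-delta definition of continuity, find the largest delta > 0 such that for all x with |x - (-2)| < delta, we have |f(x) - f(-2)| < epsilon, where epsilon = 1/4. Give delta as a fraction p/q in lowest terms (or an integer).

We compute f(-2) = -2*(-2) + 6 = 10.
|f(x) - f(-2)| = |-2x + 6 - (10)| = |-2(x - (-2))| = 2|x - (-2)|.
We need 2|x - (-2)| < 1/4, i.e. |x - (-2)| < 1/4 / 2 = 1/8.
So any delta <= 1/8 works. Conversely, if delta > 1/8, then x = -2 + 1/8 satisfies |x - (-2)| = 1/8 < delta but |f(x) - f(-2)| = 2 * 1/8 = 1/4, which is not < 1/4; so no larger delta works.
Hence the largest such delta is 1/8.

1/8


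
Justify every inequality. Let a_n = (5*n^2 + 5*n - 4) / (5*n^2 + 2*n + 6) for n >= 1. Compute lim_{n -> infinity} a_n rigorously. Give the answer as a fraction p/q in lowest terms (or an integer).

Divide numerator and denominator by n^2, the highest power:
numerator / n^2 = 5 + 5/n - 4/n^2
denominator / n^2 = 5 + 2/n + 6/n^2
As n -> infinity, all terms of the form c/n^k (k >= 1) tend to 0.
So numerator / n^2 -> 5 and denominator / n^2 -> 5.
Therefore lim a_n = 1.

1


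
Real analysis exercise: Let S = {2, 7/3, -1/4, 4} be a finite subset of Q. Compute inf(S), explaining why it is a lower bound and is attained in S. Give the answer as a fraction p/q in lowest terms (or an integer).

S is finite, so inf(S) = min(S).
Sorted increasing:
-1/4, 2, 7/3, 4
The extremum is -1/4.
For every x in S, x >= -1/4. And -1/4 is in S, so it is attained.
Therefore inf(S) = -1/4.

-1/4


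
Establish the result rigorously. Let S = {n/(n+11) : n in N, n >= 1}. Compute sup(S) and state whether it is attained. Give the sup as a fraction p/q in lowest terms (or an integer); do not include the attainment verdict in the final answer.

Analysis:
- Values: 1/12, 2/13, 3/14, 4/15, ... strictly increasing.
- Minimum is 1/12 (n=1); inf = 1/12 (attained).
- n/(n+11) = 1 - 11/(n+11) -> 1 from below as n -> infinity, and never equals 1.
- So sup = 1 (not attained).
Conclusion: sup(S) = 1, not attained in S.

1


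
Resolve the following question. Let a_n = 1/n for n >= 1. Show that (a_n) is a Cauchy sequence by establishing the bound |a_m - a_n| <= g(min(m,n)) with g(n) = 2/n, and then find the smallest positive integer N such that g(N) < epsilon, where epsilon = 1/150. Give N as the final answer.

For any m, n >= 1, by the triangle inequality:
|a_m - a_n| = |1/m - 1/n| <= 1/m + 1/n <= 2/min(m,n).
So g(n) = 2/n bounds the Cauchy difference. Since g(n) -> 0, (a_n) is Cauchy.
Now solve g(N) < 1/150: 2/N < 1/150 <=> N > 2 / (1/150) = 300.
The smallest integer strictly greater than 300 is N = 301.
Check: g(301) = 2/301 = 2/301 < 1/150; g(300) = 1/150 >= 1/150. So N = 301.

301


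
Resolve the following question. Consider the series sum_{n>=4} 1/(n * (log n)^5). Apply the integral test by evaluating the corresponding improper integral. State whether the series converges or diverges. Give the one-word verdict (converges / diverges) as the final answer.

Let f(x) = 1/(x*log(x)^5). Then f is positive, continuous, and decreasing on [4, infinity), so the integral test applies.
Compute the improper integral int_{4}^infinity f(x) dx:
  antiderivative F(x) = -1/(4*log(x)^4).
  F(x) -> 0 as x -> infinity.  int = 0 - F(4) = 1/(4*log(4)^4) < infinity. By the integral test, the series converges.

converges


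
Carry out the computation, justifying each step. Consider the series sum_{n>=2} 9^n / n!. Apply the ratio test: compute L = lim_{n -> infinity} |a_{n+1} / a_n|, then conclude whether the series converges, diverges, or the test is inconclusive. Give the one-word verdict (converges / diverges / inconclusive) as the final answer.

Let a_n denote the general term. Form the ratio a_{n+1}/a_n and simplify:
a_{n+1}/a_n = 9/(n + 1)
Take the limit as n -> infinity: L = 0.
Since L = 0 < 1, the ratio test implies the series converges.

converges


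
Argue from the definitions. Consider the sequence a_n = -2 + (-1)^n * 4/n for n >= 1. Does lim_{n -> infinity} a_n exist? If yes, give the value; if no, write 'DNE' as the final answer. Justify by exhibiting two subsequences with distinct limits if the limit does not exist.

Examine the behaviour of a_n along subsequences.
Even-n subsequence a_{2k} = -2 + 4/(2k) -> -2. Odd-n subsequence a_{2k+1} = -2 - 4/(2k+1) -> -2. Both tend to -2, which suggests the limit is -2; verify directly.
|a_n - (-2)| = |(-1)^n * 4/n| = 4/n for every n >= 1.
Given epsilon > 0, choose a positive integer N > 4/epsilon. Then for all n >= N, |a_n - (-2)| = 4/n <= 4/N < epsilon.
So by the definition of the limit, lim a_n exists and equals -2.

-2


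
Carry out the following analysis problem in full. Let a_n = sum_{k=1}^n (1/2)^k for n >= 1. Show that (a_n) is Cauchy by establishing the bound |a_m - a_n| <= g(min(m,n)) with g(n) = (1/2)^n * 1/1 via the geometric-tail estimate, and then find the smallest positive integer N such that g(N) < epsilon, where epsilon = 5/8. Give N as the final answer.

For m > n >= 1: |a_m - a_n| = sum_{k=n+1}^m (1/2)^k < sum_{k=n+1}^infinity (1/2)^k = (1/2)^(n+1) / (1 - 1/2) = (1/2)^n * (1/2) * (2/1) = (1/2)^n * 1/1.
So g(n) = (1/2)^n / 1. Since g(n) -> 0, (a_n) is Cauchy.
Now solve g(N) < 5/8: (1/2)^N / 1 < 5/8 <=> 2^N > 1 / (1 * 5/8) = 8/5.
Check powers of 2: 2^0 = 1 <= 8/5, 2^1 = 2 > 8/5.
So the smallest such N is 1. Check: g(1) = 1/(1 * 2) = 1/2 < 5/8.

1


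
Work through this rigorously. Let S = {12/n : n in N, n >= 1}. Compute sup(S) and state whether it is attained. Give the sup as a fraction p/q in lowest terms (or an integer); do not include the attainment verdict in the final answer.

Analysis:
- Values: 12, 6, 4, 3, ... strictly decreasing.
- The maximum is 12 (n=1); sup = 12 (attained).
- The set is bounded below by 0; 12/n -> 0 so 0 is the greatest lower bound.
- 0 is not in the set, so inf = 0 is not attained.
Conclusion: sup(S) = 12, attained in S.

12


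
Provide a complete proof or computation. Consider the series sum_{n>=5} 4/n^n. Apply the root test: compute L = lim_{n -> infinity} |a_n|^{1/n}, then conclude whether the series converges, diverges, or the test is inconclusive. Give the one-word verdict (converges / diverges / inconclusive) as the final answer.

Let a_n denote the general term. Form |a_n|^(1/n) and simplify:
|a_n|^(1/n) = 2^(2/n)/n
Take the limit as n -> infinity: L = 0.
Since L = 0 < 1, the root test implies convergence.

converges


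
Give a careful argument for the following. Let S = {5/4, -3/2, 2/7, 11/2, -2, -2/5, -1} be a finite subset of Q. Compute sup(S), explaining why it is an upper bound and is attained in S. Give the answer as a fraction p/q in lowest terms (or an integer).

S is finite, so sup(S) = max(S).
Sorted decreasing:
11/2, 5/4, 2/7, -2/5, -1, -3/2, -2
The extremum is 11/2.
For every x in S, x <= 11/2. And 11/2 is in S, so it is attained.
Therefore sup(S) = 11/2.

11/2


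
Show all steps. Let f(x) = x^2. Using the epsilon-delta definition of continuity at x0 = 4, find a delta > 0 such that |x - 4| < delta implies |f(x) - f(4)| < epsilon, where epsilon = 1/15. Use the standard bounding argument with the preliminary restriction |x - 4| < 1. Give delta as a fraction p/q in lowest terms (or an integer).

Factor: |x^2 - (4)^2| = |x - 4| * |x + 4|.
Impose |x - 4| < 1 first. Then |x + 4| = |(x - 4) + 2*(4)| <= |x - 4| + 2*|4| < 1 + 8 = 9.
So |x^2 - (4)^2| < delta * 9.
We need delta * 9 <= 1/15, i.e. delta <= 1/15/9 = 1/135.
Since 1/135 < 1, this is tighter than 1; take delta = 1/135.
So delta = 1/135 works.

1/135


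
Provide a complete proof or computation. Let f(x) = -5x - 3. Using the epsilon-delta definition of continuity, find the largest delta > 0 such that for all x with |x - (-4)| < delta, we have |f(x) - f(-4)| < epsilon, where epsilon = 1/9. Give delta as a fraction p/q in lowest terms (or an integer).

We compute f(-4) = -5*(-4) - 3 = 17.
|f(x) - f(-4)| = |-5x - 3 - (17)| = |-5(x - (-4))| = 5|x - (-4)|.
We need 5|x - (-4)| < 1/9, i.e. |x - (-4)| < 1/9 / 5 = 1/45.
So any delta <= 1/45 works. Conversely, if delta > 1/45, then x = -4 + 1/45 satisfies |x - (-4)| = 1/45 < delta but |f(x) - f(-4)| = 5 * 1/45 = 1/9, which is not < 1/9; so no larger delta works.
Hence the largest such delta is 1/45.

1/45


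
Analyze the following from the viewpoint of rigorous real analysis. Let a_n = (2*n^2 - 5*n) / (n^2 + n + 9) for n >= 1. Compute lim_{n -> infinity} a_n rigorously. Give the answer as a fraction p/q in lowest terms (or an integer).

Divide numerator and denominator by n^2, the highest power:
numerator / n^2 = 2 - 5/n
denominator / n^2 = 1 + 1/n + 9/n^2
As n -> infinity, all terms of the form c/n^k (k >= 1) tend to 0.
So numerator / n^2 -> 2 and denominator / n^2 -> 1.
Therefore lim a_n = 2.

2


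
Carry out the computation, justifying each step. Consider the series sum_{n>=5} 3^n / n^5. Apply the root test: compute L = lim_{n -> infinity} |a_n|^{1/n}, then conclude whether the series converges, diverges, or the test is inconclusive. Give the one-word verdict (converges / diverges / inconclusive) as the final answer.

Let a_n denote the general term. Form |a_n|^(1/n) and simplify:
|a_n|^(1/n) = 3/n^(5/n)
Take the limit as n -> infinity: L = 3.
Since L = 3 > 1, the root test implies divergence.

diverges


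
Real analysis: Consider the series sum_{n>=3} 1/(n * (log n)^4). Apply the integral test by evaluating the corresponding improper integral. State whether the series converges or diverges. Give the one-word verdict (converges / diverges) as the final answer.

Let f(x) = 1/(x*log(x)^4). Then f is positive, continuous, and decreasing on [3, infinity), so the integral test applies.
Compute the improper integral int_{3}^infinity f(x) dx:
  antiderivative F(x) = -1/(3*log(x)^3).
  F(x) -> 0 as x -> infinity.  int = 0 - F(3) = 1/(3*log(3)^3) < infinity. By the integral test, the series converges.

converges


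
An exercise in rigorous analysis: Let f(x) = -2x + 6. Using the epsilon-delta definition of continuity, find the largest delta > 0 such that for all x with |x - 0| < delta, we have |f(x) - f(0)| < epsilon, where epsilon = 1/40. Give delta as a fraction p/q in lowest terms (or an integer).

We compute f(0) = -2*(0) + 6 = 6.
|f(x) - f(0)| = |-2x + 6 - (6)| = |-2(x - 0)| = 2|x - 0|.
We need 2|x - 0| < 1/40, i.e. |x - 0| < 1/40 / 2 = 1/80.
So any delta <= 1/80 works. Conversely, if delta > 1/80, then x = 0 + 1/80 satisfies |x - 0| = 1/80 < delta but |f(x) - f(0)| = 2 * 1/80 = 1/40, which is not < 1/40; so no larger delta works.
Hence the largest such delta is 1/80.

1/80


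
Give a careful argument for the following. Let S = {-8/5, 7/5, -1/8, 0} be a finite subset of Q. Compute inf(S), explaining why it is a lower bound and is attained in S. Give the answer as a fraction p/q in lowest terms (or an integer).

S is finite, so inf(S) = min(S).
Sorted increasing:
-8/5, -1/8, 0, 7/5
The extremum is -8/5.
For every x in S, x >= -8/5. And -8/5 is in S, so it is attained.
Therefore inf(S) = -8/5.

-8/5


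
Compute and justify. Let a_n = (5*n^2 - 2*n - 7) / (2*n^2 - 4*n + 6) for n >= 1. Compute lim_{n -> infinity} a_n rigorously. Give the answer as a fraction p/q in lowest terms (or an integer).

Divide numerator and denominator by n^2, the highest power:
numerator / n^2 = 5 - 2/n - 7/n^2
denominator / n^2 = 2 - 4/n + 6/n^2
As n -> infinity, all terms of the form c/n^k (k >= 1) tend to 0.
So numerator / n^2 -> 5 and denominator / n^2 -> 2.
Therefore lim a_n = 5/2.

5/2


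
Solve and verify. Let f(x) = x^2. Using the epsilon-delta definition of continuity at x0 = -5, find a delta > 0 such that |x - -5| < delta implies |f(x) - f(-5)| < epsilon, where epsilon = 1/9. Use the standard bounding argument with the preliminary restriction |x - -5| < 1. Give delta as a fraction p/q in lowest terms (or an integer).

Factor: |x^2 - (-5)^2| = |x - -5| * |x + -5|.
Impose |x - -5| < 1 first. Then |x + -5| = |(x - -5) + 2*(-5)| <= |x - -5| + 2*|-5| < 1 + 10 = 11.
So |x^2 - (-5)^2| < delta * 11.
We need delta * 11 <= 1/9, i.e. delta <= 1/9/11 = 1/99.
Since 1/99 < 1, this is tighter than 1; take delta = 1/99.
So delta = 1/99 works.

1/99


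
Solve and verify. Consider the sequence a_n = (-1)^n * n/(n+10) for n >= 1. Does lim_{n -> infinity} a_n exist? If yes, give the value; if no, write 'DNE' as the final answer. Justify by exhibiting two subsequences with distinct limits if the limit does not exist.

Examine the behaviour of a_n along subsequences.
a_{2k} = 2k/(2k+10) -> 1. a_{2k+1} = -(2k+1)/(2k+11) -> -1.
Since these two subsequential limits are 1 and -1, distinct, the full sequence cannot converge (a convergent sequence has all subsequences tending to the same limit). So lim a_n does not exist.

DNE


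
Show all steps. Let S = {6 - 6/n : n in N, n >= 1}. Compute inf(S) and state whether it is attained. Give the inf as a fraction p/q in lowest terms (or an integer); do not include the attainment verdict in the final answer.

Analysis:
- Values: 0, 3, 4, 9/2, ... strictly increasing.
- Minimum is 0 (n=1); inf = 0 (attained).
- 6 - 6/n -> 6 from below; sup = 6, not attained.
Conclusion: inf(S) = 0, attained in S.

0


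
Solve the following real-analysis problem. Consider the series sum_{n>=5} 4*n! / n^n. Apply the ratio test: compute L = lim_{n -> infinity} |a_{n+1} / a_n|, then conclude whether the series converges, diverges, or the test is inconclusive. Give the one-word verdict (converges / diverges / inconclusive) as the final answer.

Let a_n denote the general term. Form the ratio a_{n+1}/a_n and simplify:
a_{n+1}/a_n = (n/(n + 1))^n
Take the limit as n -> infinity: L = exp(-1).
Since L = exp(-1) < 1, the ratio test implies the series converges.

converges


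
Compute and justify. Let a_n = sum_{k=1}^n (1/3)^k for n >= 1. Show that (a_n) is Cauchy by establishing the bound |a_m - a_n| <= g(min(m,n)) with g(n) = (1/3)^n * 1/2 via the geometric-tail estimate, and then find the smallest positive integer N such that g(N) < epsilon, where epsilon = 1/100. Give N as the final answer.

For m > n >= 1: |a_m - a_n| = sum_{k=n+1}^m (1/3)^k < sum_{k=n+1}^infinity (1/3)^k = (1/3)^(n+1) / (1 - 1/3) = (1/3)^n * (1/3) * (3/2) = (1/3)^n * 1/2.
So g(n) = (1/3)^n / 2. Since g(n) -> 0, (a_n) is Cauchy.
Now solve g(N) < 1/100: (1/3)^N / 2 < 1/100 <=> 3^N > 1 / (2 * 1/100) = 50.
Check powers of 3: 3^3 = 27 <= 50, 3^4 = 81 > 50.
So the smallest such N is 4. Check: g(4) = 1/(2 * 81) = 1/162 < 1/100.

4


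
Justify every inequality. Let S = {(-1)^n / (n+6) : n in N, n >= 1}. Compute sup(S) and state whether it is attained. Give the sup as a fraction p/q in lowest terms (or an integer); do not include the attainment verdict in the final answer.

Analysis:
- Values: -1/7, 1/8, -1/9, 1/10, -1/11, ...
- Positive terms (even n): 1/(2+6), 1/(4+6), ... decreasing -> max = 1/8 (n=2).
- Negative terms (odd n): -1/(1+6), -1/(3+6), ... increasing -> min = -1/7 (n=1).
- So sup = 1/8 (attained at n=2); inf = -1/7 (attained at n=1).
Conclusion: sup(S) = 1/8, attained in S.

1/8


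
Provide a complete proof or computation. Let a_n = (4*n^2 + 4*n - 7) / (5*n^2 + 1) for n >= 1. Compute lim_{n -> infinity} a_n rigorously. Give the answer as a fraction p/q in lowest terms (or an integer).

Divide numerator and denominator by n^2, the highest power:
numerator / n^2 = 4 + 4/n - 7/n^2
denominator / n^2 = 5 + n^(-2)
As n -> infinity, all terms of the form c/n^k (k >= 1) tend to 0.
So numerator / n^2 -> 4 and denominator / n^2 -> 5.
Therefore lim a_n = 4/5.

4/5


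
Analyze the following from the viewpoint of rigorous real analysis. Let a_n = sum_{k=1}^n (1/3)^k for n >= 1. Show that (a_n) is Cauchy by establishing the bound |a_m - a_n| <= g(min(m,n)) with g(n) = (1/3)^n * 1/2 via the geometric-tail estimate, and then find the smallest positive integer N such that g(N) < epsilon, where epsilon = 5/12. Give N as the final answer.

For m > n >= 1: |a_m - a_n| = sum_{k=n+1}^m (1/3)^k < sum_{k=n+1}^infinity (1/3)^k = (1/3)^(n+1) / (1 - 1/3) = (1/3)^n * (1/3) * (3/2) = (1/3)^n * 1/2.
So g(n) = (1/3)^n / 2. Since g(n) -> 0, (a_n) is Cauchy.
Now solve g(N) < 5/12: (1/3)^N / 2 < 5/12 <=> 3^N > 1 / (2 * 5/12) = 6/5.
Check powers of 3: 3^0 = 1 <= 6/5, 3^1 = 3 > 6/5.
So the smallest such N is 1. Check: g(1) = 1/(2 * 3) = 1/6 < 5/12.

1


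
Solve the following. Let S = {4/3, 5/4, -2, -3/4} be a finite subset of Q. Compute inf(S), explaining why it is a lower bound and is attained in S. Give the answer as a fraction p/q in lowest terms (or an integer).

S is finite, so inf(S) = min(S).
Sorted increasing:
-2, -3/4, 5/4, 4/3
The extremum is -2.
For every x in S, x >= -2. And -2 is in S, so it is attained.
Therefore inf(S) = -2.

-2


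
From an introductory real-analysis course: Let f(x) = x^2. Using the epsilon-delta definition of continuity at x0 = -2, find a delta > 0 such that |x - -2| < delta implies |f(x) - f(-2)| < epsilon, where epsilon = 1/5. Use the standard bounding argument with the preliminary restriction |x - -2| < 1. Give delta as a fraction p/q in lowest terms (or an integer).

Factor: |x^2 - (-2)^2| = |x - -2| * |x + -2|.
Impose |x - -2| < 1 first. Then |x + -2| = |(x - -2) + 2*(-2)| <= |x - -2| + 2*|-2| < 1 + 4 = 5.
So |x^2 - (-2)^2| < delta * 5.
We need delta * 5 <= 1/5, i.e. delta <= 1/5/5 = 1/25.
Since 1/25 < 1, this is tighter than 1; take delta = 1/25.
So delta = 1/25 works.

1/25


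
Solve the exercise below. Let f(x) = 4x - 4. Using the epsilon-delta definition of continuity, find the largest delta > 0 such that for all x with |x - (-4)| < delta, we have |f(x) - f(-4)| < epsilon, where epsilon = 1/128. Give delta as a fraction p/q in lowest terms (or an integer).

We compute f(-4) = 4*(-4) - 4 = -20.
|f(x) - f(-4)| = |4x - 4 - (-20)| = |4(x - (-4))| = 4|x - (-4)|.
We need 4|x - (-4)| < 1/128, i.e. |x - (-4)| < 1/128 / 4 = 1/512.
So any delta <= 1/512 works. Conversely, if delta > 1/512, then x = -4 + 1/512 satisfies |x - (-4)| = 1/512 < delta but |f(x) - f(-4)| = 4 * 1/512 = 1/128, which is not < 1/128; so no larger delta works.
Hence the largest such delta is 1/512.

1/512


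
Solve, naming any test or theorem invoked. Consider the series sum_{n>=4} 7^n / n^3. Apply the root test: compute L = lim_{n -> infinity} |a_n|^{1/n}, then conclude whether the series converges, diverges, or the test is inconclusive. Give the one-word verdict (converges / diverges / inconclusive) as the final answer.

Let a_n denote the general term. Form |a_n|^(1/n) and simplify:
|a_n|^(1/n) = 7/n^(3/n)
Take the limit as n -> infinity: L = 7.
Since L = 7 > 1, the root test implies divergence.

diverges


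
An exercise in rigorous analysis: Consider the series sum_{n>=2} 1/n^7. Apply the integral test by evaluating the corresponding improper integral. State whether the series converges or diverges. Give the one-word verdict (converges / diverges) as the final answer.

Let f(x) = x^(-7). Then f is positive, continuous, and decreasing on [2, infinity), so the integral test applies.
Compute the improper integral int_{2}^infinity f(x) dx:
  antiderivative F(x) = -1/(6*x^6).
  As x -> infinity, F(x) -> 0 (since p = 7 > 1).
  So int = F(infinity) - F(2) = 0 - (-1/384) = 1/384.
  Finite, so by the integral test, the series converges.

converges


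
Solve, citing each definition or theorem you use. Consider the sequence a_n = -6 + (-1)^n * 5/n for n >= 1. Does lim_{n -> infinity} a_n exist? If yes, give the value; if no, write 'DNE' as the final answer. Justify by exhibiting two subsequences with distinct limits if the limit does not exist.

Examine the behaviour of a_n along subsequences.
Even-n subsequence a_{2k} = -6 + 5/(2k) -> -6. Odd-n subsequence a_{2k+1} = -6 - 5/(2k+1) -> -6. Both tend to -6, which suggests the limit is -6; verify directly.
|a_n - (-6)| = |(-1)^n * 5/n| = 5/n for every n >= 1.
Given epsilon > 0, choose a positive integer N > 5/epsilon. Then for all n >= N, |a_n - (-6)| = 5/n <= 5/N < epsilon.
So by the definition of the limit, lim a_n exists and equals -6.

-6


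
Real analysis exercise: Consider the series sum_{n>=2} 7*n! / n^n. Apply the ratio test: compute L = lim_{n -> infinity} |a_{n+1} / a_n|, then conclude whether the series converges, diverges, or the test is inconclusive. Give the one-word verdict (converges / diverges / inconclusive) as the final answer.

Let a_n denote the general term. Form the ratio a_{n+1}/a_n and simplify:
a_{n+1}/a_n = (n/(n + 1))^n
Take the limit as n -> infinity: L = exp(-1).
Since L = exp(-1) < 1, the ratio test implies the series converges.

converges


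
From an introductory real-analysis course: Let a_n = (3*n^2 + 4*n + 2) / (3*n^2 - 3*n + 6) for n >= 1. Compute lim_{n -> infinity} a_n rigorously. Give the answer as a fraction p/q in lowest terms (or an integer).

Divide numerator and denominator by n^2, the highest power:
numerator / n^2 = 3 + 4/n + 2/n^2
denominator / n^2 = 3 - 3/n + 6/n^2
As n -> infinity, all terms of the form c/n^k (k >= 1) tend to 0.
So numerator / n^2 -> 3 and denominator / n^2 -> 3.
Therefore lim a_n = 1.

1


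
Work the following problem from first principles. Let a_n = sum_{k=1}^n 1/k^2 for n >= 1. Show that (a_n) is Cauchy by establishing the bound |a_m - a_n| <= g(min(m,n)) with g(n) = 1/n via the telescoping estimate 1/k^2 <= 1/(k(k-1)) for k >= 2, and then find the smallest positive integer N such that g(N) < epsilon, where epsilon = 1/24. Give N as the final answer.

For m > n >= 1: |a_m - a_n| = sum_{k=n+1}^m 1/k^2.
Use 1/k^2 <= 1/(k(k-1)) = 1/(k-1) - 1/k for k >= 2:
sum_{k=n+1}^m 1/k^2 <= sum_{k=n+1}^m (1/(k-1) - 1/k) = 1/n - 1/m <= 1/n.
By symmetry the same bound holds with n,m swapped, so |a_m - a_n| <= 1/min(m,n) = g(min(m,n)). Since g(n) -> 0, (a_n) is Cauchy.
Now solve g(N) < 1/24: 1/N < 1/24 <=> N > 1/(1/24) = 24.
The smallest integer strictly greater than 24 is N = 25.
Check: g(25) = 1/25 < 1/24; g(24) = 1/24 >= 1/24. So N = 25.

25


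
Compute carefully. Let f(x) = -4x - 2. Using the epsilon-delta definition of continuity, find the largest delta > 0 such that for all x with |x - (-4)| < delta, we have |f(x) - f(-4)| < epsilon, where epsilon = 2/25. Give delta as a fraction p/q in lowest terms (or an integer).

We compute f(-4) = -4*(-4) - 2 = 14.
|f(x) - f(-4)| = |-4x - 2 - (14)| = |-4(x - (-4))| = 4|x - (-4)|.
We need 4|x - (-4)| < 2/25, i.e. |x - (-4)| < 2/25 / 4 = 1/50.
So any delta <= 1/50 works. Conversely, if delta > 1/50, then x = -4 + 1/50 satisfies |x - (-4)| = 1/50 < delta but |f(x) - f(-4)| = 4 * 1/50 = 2/25, which is not < 2/25; so no larger delta works.
Hence the largest such delta is 1/50.

1/50


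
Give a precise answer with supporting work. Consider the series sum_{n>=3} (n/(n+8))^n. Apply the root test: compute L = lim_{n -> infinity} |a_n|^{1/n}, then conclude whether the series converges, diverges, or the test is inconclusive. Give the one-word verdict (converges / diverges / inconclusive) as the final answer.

Let a_n denote the general term. Form |a_n|^(1/n) and simplify:
|a_n|^(1/n) = n/(n + 8)
Take the limit as n -> infinity: L = 1.
Since L = 1, the root test is inconclusive. (In fact a_n = (n/(n+8))^n -> e^(-8) != 0, so the nth-term test shows divergence; but the root test itself gives no conclusion.)

inconclusive


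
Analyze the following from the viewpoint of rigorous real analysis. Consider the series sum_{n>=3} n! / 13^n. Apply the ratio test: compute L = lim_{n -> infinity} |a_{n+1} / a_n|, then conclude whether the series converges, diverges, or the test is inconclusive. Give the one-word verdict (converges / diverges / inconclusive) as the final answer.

Let a_n denote the general term. Form the ratio a_{n+1}/a_n and simplify:
a_{n+1}/a_n = n/13 + 1/13
Take the limit as n -> infinity: L = infinity.
Since L = infinity > 1 (or L = infinity), the ratio test implies the series diverges.

diverges


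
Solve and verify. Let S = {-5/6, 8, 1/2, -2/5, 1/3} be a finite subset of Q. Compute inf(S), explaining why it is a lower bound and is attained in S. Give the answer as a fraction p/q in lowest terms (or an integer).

S is finite, so inf(S) = min(S).
Sorted increasing:
-5/6, -2/5, 1/3, 1/2, 8
The extremum is -5/6.
For every x in S, x >= -5/6. And -5/6 is in S, so it is attained.
Therefore inf(S) = -5/6.

-5/6


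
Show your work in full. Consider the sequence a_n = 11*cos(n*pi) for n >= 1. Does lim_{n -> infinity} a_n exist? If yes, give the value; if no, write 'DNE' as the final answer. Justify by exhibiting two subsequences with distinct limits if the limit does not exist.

Examine the behaviour of a_n along subsequences.
cos(n*pi) = (-1)^n, so a_n = 11*(-1)^n. a_{2k} = 11 -> 11. a_{2k+1} = -11 -> -11.
Since these two subsequential limits are 11 and -11, distinct, the full sequence cannot converge (a convergent sequence has all subsequences tending to the same limit). So lim a_n does not exist.

DNE


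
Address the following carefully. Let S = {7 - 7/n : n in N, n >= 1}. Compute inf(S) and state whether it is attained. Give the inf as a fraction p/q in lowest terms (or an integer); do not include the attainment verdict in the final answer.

Analysis:
- Values: 0, 7/2, 14/3, 21/4, ... strictly increasing.
- Minimum is 0 (n=1); inf = 0 (attained).
- 7 - 7/n -> 7 from below; sup = 7, not attained.
Conclusion: inf(S) = 0, attained in S.

0


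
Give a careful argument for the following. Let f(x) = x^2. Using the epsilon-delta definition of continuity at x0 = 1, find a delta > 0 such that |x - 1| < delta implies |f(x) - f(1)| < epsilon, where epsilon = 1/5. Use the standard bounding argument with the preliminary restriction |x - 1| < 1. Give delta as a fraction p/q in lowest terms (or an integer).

Factor: |x^2 - (1)^2| = |x - 1| * |x + 1|.
Impose |x - 1| < 1 first. Then |x + 1| = |(x - 1) + 2*(1)| <= |x - 1| + 2*|1| < 1 + 2 = 3.
So |x^2 - (1)^2| < delta * 3.
We need delta * 3 <= 1/5, i.e. delta <= 1/5/3 = 1/15.
Since 1/15 < 1, this is tighter than 1; take delta = 1/15.
So delta = 1/15 works.

1/15


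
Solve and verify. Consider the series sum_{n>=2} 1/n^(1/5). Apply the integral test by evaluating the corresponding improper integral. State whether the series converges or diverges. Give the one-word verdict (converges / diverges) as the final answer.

Let f(x) = x^(-1/5). Then f is positive, continuous, and decreasing on [2, infinity), so the integral test applies.
Compute the improper integral int_{2}^infinity f(x) dx:
  antiderivative F(x) = 5*x^(4/5)/4.
  As x -> infinity, F(x) -> infinity (since p = 1/5 < 1).
  So the integral diverges. By the integral test, the series diverges.

diverges


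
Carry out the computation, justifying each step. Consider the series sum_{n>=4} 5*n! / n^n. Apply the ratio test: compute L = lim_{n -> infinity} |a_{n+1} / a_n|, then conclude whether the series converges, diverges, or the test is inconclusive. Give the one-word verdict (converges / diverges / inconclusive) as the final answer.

Let a_n denote the general term. Form the ratio a_{n+1}/a_n and simplify:
a_{n+1}/a_n = (n/(n + 1))^n
Take the limit as n -> infinity: L = exp(-1).
Since L = exp(-1) < 1, the ratio test implies the series converges.

converges


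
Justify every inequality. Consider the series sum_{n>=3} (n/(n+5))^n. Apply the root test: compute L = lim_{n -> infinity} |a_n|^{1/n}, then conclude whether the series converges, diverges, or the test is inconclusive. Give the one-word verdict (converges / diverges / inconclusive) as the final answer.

Let a_n denote the general term. Form |a_n|^(1/n) and simplify:
|a_n|^(1/n) = n/(n + 5)
Take the limit as n -> infinity: L = 1.
Since L = 1, the root test is inconclusive. (In fact a_n = (n/(n+5))^n -> e^(-5) != 0, so the nth-term test shows divergence; but the root test itself gives no conclusion.)

inconclusive


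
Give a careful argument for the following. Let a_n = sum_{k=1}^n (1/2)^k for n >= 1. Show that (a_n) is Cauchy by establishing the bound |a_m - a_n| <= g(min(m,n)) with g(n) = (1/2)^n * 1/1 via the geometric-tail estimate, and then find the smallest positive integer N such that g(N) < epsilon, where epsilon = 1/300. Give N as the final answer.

For m > n >= 1: |a_m - a_n| = sum_{k=n+1}^m (1/2)^k < sum_{k=n+1}^infinity (1/2)^k = (1/2)^(n+1) / (1 - 1/2) = (1/2)^n * (1/2) * (2/1) = (1/2)^n * 1/1.
So g(n) = (1/2)^n / 1. Since g(n) -> 0, (a_n) is Cauchy.
Now solve g(N) < 1/300: (1/2)^N / 1 < 1/300 <=> 2^N > 1 / (1 * 1/300) = 300.
Check powers of 2: 2^8 = 256 <= 300, 2^9 = 512 > 300.
So the smallest such N is 9. Check: g(9) = 1/(1 * 512) = 1/512 < 1/300.

9


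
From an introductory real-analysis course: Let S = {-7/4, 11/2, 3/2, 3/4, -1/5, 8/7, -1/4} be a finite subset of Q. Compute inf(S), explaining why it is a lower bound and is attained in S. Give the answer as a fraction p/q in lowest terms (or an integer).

S is finite, so inf(S) = min(S).
Sorted increasing:
-7/4, -1/4, -1/5, 3/4, 8/7, 3/2, 11/2
The extremum is -7/4.
For every x in S, x >= -7/4. And -7/4 is in S, so it is attained.
Therefore inf(S) = -7/4.

-7/4


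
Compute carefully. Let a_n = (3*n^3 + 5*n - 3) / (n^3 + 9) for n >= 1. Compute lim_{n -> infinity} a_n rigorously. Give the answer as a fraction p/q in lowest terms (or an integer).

Divide numerator and denominator by n^3, the highest power:
numerator / n^3 = 3 + 5/n^2 - 3/n^3
denominator / n^3 = 1 + 9/n^3
As n -> infinity, all terms of the form c/n^k (k >= 1) tend to 0.
So numerator / n^3 -> 3 and denominator / n^3 -> 1.
Therefore lim a_n = 3.

3


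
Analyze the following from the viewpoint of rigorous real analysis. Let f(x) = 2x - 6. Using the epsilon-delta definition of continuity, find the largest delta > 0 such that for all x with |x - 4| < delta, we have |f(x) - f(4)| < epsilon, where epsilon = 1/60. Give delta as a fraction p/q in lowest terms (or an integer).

We compute f(4) = 2*(4) - 6 = 2.
|f(x) - f(4)| = |2x - 6 - (2)| = |2(x - 4)| = 2|x - 4|.
We need 2|x - 4| < 1/60, i.e. |x - 4| < 1/60 / 2 = 1/120.
So any delta <= 1/120 works. Conversely, if delta > 1/120, then x = 4 + 1/120 satisfies |x - 4| = 1/120 < delta but |f(x) - f(4)| = 2 * 1/120 = 1/60, which is not < 1/60; so no larger delta works.
Hence the largest such delta is 1/120.

1/120


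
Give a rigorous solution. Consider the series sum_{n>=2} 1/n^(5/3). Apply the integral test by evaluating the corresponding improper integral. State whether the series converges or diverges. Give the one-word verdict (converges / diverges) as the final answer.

Let f(x) = x^(-5/3). Then f is positive, continuous, and decreasing on [2, infinity), so the integral test applies.
Compute the improper integral int_{2}^infinity f(x) dx:
  antiderivative F(x) = -3/(2*x^(2/3)).
  As x -> infinity, F(x) -> 0 (since p = 5/3 > 1).
  So int = F(infinity) - F(2) = 0 - (-3*2^(1/3)/4) = 3*2^(1/3)/4.
  Finite, so by the integral test, the series converges.

converges


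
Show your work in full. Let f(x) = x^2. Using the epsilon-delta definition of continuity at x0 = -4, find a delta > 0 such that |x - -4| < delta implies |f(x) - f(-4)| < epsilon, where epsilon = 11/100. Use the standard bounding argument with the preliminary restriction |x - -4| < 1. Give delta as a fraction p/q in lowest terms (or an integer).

Factor: |x^2 - (-4)^2| = |x - -4| * |x + -4|.
Impose |x - -4| < 1 first. Then |x + -4| = |(x - -4) + 2*(-4)| <= |x - -4| + 2*|-4| < 1 + 8 = 9.
So |x^2 - (-4)^2| < delta * 9.
We need delta * 9 <= 11/100, i.e. delta <= 11/100/9 = 11/900.
Since 11/900 < 1, this is tighter than 1; take delta = 11/900.
So delta = 11/900 works.

11/900


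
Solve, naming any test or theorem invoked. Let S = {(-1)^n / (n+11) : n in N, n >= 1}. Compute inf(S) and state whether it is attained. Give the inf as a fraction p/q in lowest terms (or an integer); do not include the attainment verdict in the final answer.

Analysis:
- Values: -1/12, 1/13, -1/14, 1/15, -1/16, ...
- Positive terms (even n): 1/(2+11), 1/(4+11), ... decreasing -> max = 1/13 (n=2).
- Negative terms (odd n): -1/(1+11), -1/(3+11), ... increasing -> min = -1/12 (n=1).
- So sup = 1/13 (attained at n=2); inf = -1/12 (attained at n=1).
Conclusion: inf(S) = -1/12, attained in S.

-1/12


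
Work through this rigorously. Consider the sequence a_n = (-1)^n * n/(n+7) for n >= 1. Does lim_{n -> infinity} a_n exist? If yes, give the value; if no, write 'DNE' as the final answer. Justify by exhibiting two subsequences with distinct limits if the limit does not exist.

Examine the behaviour of a_n along subsequences.
a_{2k} = 2k/(2k+7) -> 1. a_{2k+1} = -(2k+1)/(2k+8) -> -1.
Since these two subsequential limits are 1 and -1, distinct, the full sequence cannot converge (a convergent sequence has all subsequences tending to the same limit). So lim a_n does not exist.

DNE


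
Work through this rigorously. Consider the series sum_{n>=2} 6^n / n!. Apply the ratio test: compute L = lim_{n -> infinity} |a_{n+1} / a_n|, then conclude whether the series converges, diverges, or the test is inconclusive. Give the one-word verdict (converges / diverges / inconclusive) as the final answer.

Let a_n denote the general term. Form the ratio a_{n+1}/a_n and simplify:
a_{n+1}/a_n = 6/(n + 1)
Take the limit as n -> infinity: L = 0.
Since L = 0 < 1, the ratio test implies the series converges.

converges


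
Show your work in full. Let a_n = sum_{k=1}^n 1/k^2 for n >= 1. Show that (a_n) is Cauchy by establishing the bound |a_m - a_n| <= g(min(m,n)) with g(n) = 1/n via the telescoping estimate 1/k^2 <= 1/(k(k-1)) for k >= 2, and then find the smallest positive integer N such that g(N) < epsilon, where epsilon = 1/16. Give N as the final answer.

For m > n >= 1: |a_m - a_n| = sum_{k=n+1}^m 1/k^2.
Use 1/k^2 <= 1/(k(k-1)) = 1/(k-1) - 1/k for k >= 2:
sum_{k=n+1}^m 1/k^2 <= sum_{k=n+1}^m (1/(k-1) - 1/k) = 1/n - 1/m <= 1/n.
By symmetry the same bound holds with n,m swapped, so |a_m - a_n| <= 1/min(m,n) = g(min(m,n)). Since g(n) -> 0, (a_n) is Cauchy.
Now solve g(N) < 1/16: 1/N < 1/16 <=> N > 1/(1/16) = 16.
The smallest integer strictly greater than 16 is N = 17.
Check: g(17) = 1/17 < 1/16; g(16) = 1/16 >= 1/16. So N = 17.

17
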